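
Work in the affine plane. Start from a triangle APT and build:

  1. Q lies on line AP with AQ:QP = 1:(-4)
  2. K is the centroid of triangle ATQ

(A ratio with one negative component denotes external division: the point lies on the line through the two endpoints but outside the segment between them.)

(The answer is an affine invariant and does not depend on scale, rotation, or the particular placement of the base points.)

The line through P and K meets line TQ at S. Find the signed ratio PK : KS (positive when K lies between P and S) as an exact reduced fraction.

PK:KS = 11

Assign A = (0, 0), P = (1, 0), T = (0, 1) — the answer is frame-independent, so this choice is without loss of generality.
1. Q lies on line AP with AQ:QP = 1:(-4) ⇒ Q = (-1/3, 0)
2. K is the centroid of triangle ATQ ⇒ K = (-1/9, 1/3)
line PK meets TQ at S = (-7/33, 4/11)
K = P + t·(S−P) with t = 11/12, so PK:KS = 11/12:1/12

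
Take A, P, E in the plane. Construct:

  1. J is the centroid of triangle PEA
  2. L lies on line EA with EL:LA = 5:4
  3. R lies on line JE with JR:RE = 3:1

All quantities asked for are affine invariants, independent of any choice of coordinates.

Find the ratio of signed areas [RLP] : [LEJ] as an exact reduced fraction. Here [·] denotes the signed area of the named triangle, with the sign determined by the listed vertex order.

[RLP]:[LEJ] = -23/10

Work in coordinates with A = (0, 0), P = (1, 0), E = (0, 1).
1. J is the centroid of triangle PEA ⇒ J = (1/3, 1/3)
2. L lies on line EA with EL:LA = 5:4 ⇒ L = (0, 4/9)
3. R lies on line JE with JR:RE = 3:1 ⇒ R = (1/12, 5/6)
2·[RLP] = 23/54, 2·[LEJ] = -5/27
[RLP]:[LEJ] = 23/54:-5/27 = -23/10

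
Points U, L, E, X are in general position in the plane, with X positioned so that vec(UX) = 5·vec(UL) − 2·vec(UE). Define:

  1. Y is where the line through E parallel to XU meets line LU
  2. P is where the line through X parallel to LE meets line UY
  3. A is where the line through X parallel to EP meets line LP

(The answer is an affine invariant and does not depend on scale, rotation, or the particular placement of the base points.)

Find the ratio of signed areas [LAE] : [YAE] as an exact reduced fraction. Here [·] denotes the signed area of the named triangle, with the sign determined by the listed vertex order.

Work in coordinates with U = (0, 0), L = (1, 0), E = (0, 1), X = (5, -2).
1. Y is where the line through E parallel to XU meets line LU ⇒ Y = (5/2, 0)
2. P is where the line through X parallel to LE meets line UY ⇒ P = (3, 0)
3. A is where the line through X parallel to EP meets line LP ⇒ A = (-1, 0)
2·[LAE] = -2, 2·[YAE] = -7/2
[LAE]:[YAE] = -2:-7/2 = 4/7

[LAE]:[YAE] = 4/7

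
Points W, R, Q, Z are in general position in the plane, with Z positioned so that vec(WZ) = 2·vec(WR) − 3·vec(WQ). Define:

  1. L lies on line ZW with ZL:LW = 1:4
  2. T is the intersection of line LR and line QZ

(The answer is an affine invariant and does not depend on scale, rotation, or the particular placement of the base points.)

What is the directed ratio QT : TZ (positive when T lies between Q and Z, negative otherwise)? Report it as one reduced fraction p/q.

QT:TZ = 3

Work in coordinates with W = (0, 0), R = (1, 0), Q = (0, 1), Z = (2, -3).
1. L lies on line ZW with ZL:LW = 1:4 ⇒ L = (8/5, -12/5)
2. T is the intersection of line LR and line QZ ⇒ T = (3/2, -2)
T = Q + t·(Z−Q) with t = 3/4, so QT:TZ = t:(1−t) = 3/4:1/4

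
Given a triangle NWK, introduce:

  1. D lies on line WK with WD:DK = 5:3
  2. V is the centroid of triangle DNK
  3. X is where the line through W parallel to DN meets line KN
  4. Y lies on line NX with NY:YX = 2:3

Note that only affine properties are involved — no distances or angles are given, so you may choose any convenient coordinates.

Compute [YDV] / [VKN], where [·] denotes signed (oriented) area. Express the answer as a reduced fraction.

[YDV]:[VKN] = 7/3

Work in coordinates with N = (0, 0), W = (1, 0), K = (0, 1).
1. D lies on line WK with WD:DK = 5:3 ⇒ D = (3/8, 5/8)
2. V is the centroid of triangle DNK ⇒ V = (1/8, 13/24)
3. X is where the line through W parallel to DN meets line KN ⇒ X = (0, -5/3)
4. Y lies on line NX with NY:YX = 2:3 ⇒ Y = (0, -2/3)
2·[YDV] = 7/24, 2·[VKN] = 1/8
[YDV]:[VKN] = 7/24:1/8 = 7/3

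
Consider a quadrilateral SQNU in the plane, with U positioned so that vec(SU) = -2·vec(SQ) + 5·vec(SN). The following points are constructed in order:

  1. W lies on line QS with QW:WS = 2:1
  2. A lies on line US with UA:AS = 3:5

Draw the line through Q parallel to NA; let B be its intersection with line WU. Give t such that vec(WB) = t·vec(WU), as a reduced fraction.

Assign S = (0, 0), Q = (1, 0), N = (0, 1), U = (-2, 5) — the answer is frame-independent, so this choice is without loss of generality.
1. W lies on line QS with QW:WS = 2:1 ⇒ W = (1/3, 0)
2. A lies on line US with UA:AS = 3:5 ⇒ A = (-5/4, 25/8)
through Q parallel to NA: direction (-5/4, 17/8); meets WU at B = (-69/31, 170/31)
B = W + t·(U−W) with t = 34/31

t = 34/31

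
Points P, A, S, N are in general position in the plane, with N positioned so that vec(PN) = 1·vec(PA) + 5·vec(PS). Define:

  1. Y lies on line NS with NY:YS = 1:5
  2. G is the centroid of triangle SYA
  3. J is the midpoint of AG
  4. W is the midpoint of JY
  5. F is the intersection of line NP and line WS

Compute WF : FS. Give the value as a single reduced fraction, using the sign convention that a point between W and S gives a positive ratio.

WF:FS = 107/72

Choose coordinates P = (0, 0), A = (1, 0), S = (0, 1), N = (1, 5).
1. Y lies on line NS with NY:YS = 1:5 ⇒ Y = (5/6, 13/3)
2. G is the centroid of triangle SYA ⇒ G = (11/18, 16/9)
3. J is the midpoint of AG ⇒ J = (29/36, 8/9)
4. W is the midpoint of JY ⇒ W = (59/72, 47/18)
5. F is the intersection of line NP and line WS ⇒ F = (59/179, 295/179)
F = W + t·(S−W) with t = 107/179, so WF:FS = t:(1−t) = 107/179:72/179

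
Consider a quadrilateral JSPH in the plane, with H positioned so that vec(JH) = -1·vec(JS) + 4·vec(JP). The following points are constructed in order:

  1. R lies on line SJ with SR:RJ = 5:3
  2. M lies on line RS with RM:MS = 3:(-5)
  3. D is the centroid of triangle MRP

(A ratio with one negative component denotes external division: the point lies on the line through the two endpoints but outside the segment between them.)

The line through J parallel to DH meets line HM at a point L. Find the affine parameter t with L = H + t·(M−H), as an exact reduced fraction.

Work in coordinates with J = (0, 0), S = (1, 0), P = (0, 1), H = (-1, 4).
1. R lies on line SJ with SR:RJ = 5:3 ⇒ R = (3/8, 0)
2. M lies on line RS with RM:MS = 3:(-5) ⇒ M = (-9/16, 0)
3. D is the centroid of triangle MRP ⇒ D = (-1/16, 1/3)
through J parallel to DH: direction (-15/16, 11/3); meets HM at L = (-405/412, 396/103)
L = H + t·(M−H) with t = 4/103

t = 4/103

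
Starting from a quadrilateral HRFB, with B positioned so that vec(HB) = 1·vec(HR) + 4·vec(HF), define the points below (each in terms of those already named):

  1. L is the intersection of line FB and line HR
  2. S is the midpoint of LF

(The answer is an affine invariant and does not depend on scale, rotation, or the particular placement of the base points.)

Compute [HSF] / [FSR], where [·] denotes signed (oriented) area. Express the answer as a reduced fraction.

[HSF]:[FSR] = -1/4

Assign H = (0, 0), R = (1, 0), F = (0, 1), B = (1, 4) — the answer is frame-independent, so this choice is without loss of generality.
1. L is the intersection of line FB and line HR ⇒ L = (-1/3, 0)
2. S is the midpoint of LF ⇒ S = (-1/6, 1/2)
2·[HSF] = -1/6, 2·[FSR] = 2/3
[HSF]:[FSR] = -1/6:2/3 = -1/4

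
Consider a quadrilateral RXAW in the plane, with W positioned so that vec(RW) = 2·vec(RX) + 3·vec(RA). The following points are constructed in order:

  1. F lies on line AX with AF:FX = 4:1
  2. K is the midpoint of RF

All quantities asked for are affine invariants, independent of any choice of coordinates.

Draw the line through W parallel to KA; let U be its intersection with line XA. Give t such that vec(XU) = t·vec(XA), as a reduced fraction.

Assign R = (0, 0), X = (1, 0), A = (0, 1), W = (2, 3) — the answer is frame-independent, so this choice is without loss of generality.
1. F lies on line AX with AF:FX = 4:1 ⇒ F = (4/5, 1/5)
2. K is the midpoint of RF ⇒ K = (2/5, 1/10)
through W parallel to KA: direction (-2/5, 9/10); meets XA at U = (26/5, -21/5)
U = X + t·(A−X) with t = -21/5

t = -21/5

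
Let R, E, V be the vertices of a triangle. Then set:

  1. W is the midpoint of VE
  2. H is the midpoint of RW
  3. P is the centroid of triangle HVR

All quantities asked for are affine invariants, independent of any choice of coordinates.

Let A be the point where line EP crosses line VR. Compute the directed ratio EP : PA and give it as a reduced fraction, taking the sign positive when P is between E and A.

EP:PA = 11

Choose coordinates R = (0, 0), E = (1, 0), V = (0, 1).
1. W is the midpoint of VE ⇒ W = (1/2, 1/2)
2. H is the midpoint of RW ⇒ H = (1/4, 1/4)
3. P is the centroid of triangle HVR ⇒ P = (1/12, 5/12)
line EP meets VR at A = (0, 5/11)
P = E + t·(A−E) with t = 11/12, so EP:PA = 11/12:1/12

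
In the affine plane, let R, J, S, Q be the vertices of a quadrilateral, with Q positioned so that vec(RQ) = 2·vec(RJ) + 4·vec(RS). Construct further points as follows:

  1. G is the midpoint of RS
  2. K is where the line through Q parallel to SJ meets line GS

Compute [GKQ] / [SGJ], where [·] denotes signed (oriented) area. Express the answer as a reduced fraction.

[GKQ]:[SGJ] = -22

Set R = (0, 0), J = (1, 0), S = (0, 1), Q = (2, 4); any affine frame gives the same invariant.
1. G is the midpoint of RS ⇒ G = (0, 1/2)
2. K is where the line through Q parallel to SJ meets line GS ⇒ K = (0, 6)
2·[GKQ] = -11, 2·[SGJ] = 1/2
[GKQ]:[SGJ] = -11:1/2 = -22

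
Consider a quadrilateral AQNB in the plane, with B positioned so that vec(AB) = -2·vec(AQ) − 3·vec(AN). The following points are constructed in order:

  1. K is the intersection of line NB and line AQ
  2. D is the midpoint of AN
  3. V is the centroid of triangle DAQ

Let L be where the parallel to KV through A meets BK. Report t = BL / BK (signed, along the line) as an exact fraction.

Work in coordinates with A = (0, 0), Q = (1, 0), N = (0, 1), B = (-2, -3).
1. K is the intersection of line NB and line AQ ⇒ K = (-1/2, 0)
2. D is the midpoint of AN ⇒ D = (0, 1/2)
3. V is the centroid of triangle DAQ ⇒ V = (1/3, 1/6)
through A parallel to KV: direction (5/6, 1/6); meets BK at L = (-5/9, -1/9)
L = B + t·(K−B) with t = 26/27

t = 26/27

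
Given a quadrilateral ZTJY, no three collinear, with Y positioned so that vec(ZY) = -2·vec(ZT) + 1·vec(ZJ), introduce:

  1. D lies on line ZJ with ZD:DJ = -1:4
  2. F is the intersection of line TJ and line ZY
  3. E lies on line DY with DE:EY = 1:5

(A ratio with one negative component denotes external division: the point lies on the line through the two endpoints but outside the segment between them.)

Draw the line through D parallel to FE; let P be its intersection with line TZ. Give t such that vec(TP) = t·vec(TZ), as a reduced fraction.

Work in coordinates with Z = (0, 0), T = (1, 0), J = (0, 1), Y = (-2, 1).
1. D lies on line ZJ with ZD:DJ = -1:4 ⇒ D = (0, -1/3)
2. F is the intersection of line TJ and line ZY ⇒ F = (2, -1)
3. E lies on line DY with DE:EY = 1:5 ⇒ E = (-1/3, -1/9)
through D parallel to FE: direction (-7/3, 8/9); meets TZ at P = (-7/8, 0)
P = T + t·(Z−T) with t = 15/8

t = 15/8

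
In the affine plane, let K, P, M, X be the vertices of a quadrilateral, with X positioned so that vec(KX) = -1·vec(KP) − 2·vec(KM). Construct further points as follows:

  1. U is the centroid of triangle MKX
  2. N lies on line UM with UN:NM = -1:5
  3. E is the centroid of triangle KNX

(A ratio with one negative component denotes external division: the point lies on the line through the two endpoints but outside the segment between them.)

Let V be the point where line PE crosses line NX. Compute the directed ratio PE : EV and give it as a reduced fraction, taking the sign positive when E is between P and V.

PE:EV = 26

Choose coordinates K = (0, 0), P = (1, 0), M = (0, 1), X = (-1, -2).
1. U is the centroid of triangle MKX ⇒ U = (-1/3, -1/3)
2. N lies on line UM with UN:NM = -1:5 ⇒ N = (-5/12, -2/3)
3. E is the centroid of triangle KNX ⇒ E = (-17/36, -8/9)
line PE meets NX at V = (-55/104, -12/13)
E = P + t·(V−P) with t = 26/27, so PE:EV = 26/27:1/27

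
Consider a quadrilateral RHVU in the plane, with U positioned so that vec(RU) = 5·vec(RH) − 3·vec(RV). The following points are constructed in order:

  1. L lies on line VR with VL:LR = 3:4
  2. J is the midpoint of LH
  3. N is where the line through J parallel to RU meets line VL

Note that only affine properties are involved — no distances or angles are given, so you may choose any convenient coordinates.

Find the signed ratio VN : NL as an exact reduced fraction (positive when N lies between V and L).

Assign R = (0, 0), H = (1, 0), V = (0, 1), U = (5, -3) — the answer is frame-independent, so this choice is without loss of generality.
1. L lies on line VR with VL:LR = 3:4 ⇒ L = (0, 4/7)
2. J is the midpoint of LH ⇒ J = (1/2, 2/7)
3. N is where the line through J parallel to RU meets line VL ⇒ N = (0, 41/70)
N = V + t·(L−V) with t = 29/30, so VN:NL = t:(1−t) = 29/30:1/30

VN:NL = 29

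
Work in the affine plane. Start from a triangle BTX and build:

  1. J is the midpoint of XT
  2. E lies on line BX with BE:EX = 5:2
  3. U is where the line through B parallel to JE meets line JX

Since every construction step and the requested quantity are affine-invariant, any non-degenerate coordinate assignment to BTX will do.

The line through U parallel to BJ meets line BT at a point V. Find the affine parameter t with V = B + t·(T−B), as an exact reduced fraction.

Choose coordinates B = (0, 0), T = (1, 0), X = (0, 1).
1. J is the midpoint of XT ⇒ J = (1/2, 1/2)
2. E lies on line BX with BE:EX = 5:2 ⇒ E = (0, 5/7)
3. U is where the line through B parallel to JE meets line JX ⇒ U = (7/4, -3/4)
through U parallel to BJ: direction (1/2, 1/2); meets BT at V = (5/2, 0)
V = B + t·(T−B) with t = 5/2

t = 5/2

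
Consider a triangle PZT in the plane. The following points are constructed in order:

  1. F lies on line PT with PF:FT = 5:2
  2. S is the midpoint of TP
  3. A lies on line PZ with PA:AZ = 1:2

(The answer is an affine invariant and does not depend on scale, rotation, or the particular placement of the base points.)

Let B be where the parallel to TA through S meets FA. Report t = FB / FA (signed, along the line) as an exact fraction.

t = -3/4

Assign P = (0, 0), Z = (1, 0), T = (0, 1) — the answer is frame-independent, so this choice is without loss of generality.
1. F lies on line PT with PF:FT = 5:2 ⇒ F = (0, 5/7)
2. S is the midpoint of TP ⇒ S = (0, 1/2)
3. A lies on line PZ with PA:AZ = 1:2 ⇒ A = (1/3, 0)
through S parallel to TA: direction (1/3, -1); meets FA at B = (-1/4, 5/4)
B = F + t·(A−F) with t = -3/4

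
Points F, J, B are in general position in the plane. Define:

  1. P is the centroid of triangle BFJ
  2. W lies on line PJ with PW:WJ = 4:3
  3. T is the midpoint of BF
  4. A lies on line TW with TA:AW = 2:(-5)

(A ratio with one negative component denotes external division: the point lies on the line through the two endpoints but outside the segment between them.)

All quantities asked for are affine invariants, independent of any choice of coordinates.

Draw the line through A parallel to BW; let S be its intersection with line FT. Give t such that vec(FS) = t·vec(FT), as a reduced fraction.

Work in coordinates with F = (0, 0), J = (1, 0), B = (0, 1).
1. P is the centroid of triangle BFJ ⇒ P = (1/3, 1/3)
2. W lies on line PJ with PW:WJ = 4:3 ⇒ W = (5/7, 1/7)
3. T is the midpoint of BF ⇒ T = (0, 1/2)
4. A lies on line TW with TA:AW = 2:(-5) ⇒ A = (-10/21, 31/42)
through A parallel to BW: direction (5/7, -6/7); meets FT at S = (0, 1/6)
S = F + t·(T−F) with t = 1/3

t = 1/3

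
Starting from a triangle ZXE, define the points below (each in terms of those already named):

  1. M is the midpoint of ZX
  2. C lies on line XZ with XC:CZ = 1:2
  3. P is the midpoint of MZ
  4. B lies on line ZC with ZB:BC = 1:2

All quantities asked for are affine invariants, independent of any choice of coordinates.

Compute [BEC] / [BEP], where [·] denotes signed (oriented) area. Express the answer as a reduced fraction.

[BEC]:[BEP] = 16

Assign Z = (0, 0), X = (1, 0), E = (0, 1) — the answer is frame-independent, so this choice is without loss of generality.
1. M is the midpoint of ZX ⇒ M = (1/2, 0)
2. C lies on line XZ with XC:CZ = 1:2 ⇒ C = (2/3, 0)
3. P is the midpoint of MZ ⇒ P = (1/4, 0)
4. B lies on line ZC with ZB:BC = 1:2 ⇒ B = (2/9, 0)
2·[BEC] = -4/9, 2·[BEP] = -1/36
[BEC]:[BEP] = -4/9:-1/36 = 16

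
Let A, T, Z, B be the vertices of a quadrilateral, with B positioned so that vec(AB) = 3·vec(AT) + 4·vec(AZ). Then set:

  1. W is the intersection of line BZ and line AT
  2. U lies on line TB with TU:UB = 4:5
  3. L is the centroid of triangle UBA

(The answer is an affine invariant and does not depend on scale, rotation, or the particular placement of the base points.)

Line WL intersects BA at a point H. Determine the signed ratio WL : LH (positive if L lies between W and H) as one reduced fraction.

WL:LH = -32/5

Set A = (0, 0), T = (1, 0), Z = (0, 1), B = (3, 4); any affine frame gives the same invariant.
1. W is the intersection of line BZ and line AT ⇒ W = (-1, 0)
2. U lies on line TB with TU:UB = 4:5 ⇒ U = (17/9, 16/9)
3. L is the centroid of triangle UBA ⇒ L = (44/27, 52/27)
line WL meets BA at H = (39/32, 13/8)
L = W + t·(H−W) with t = 32/27, so WL:LH = 32/27:-5/27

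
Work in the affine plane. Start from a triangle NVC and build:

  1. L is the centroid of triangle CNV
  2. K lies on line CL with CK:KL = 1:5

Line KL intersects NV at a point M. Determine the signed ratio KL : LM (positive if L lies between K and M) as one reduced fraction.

Assign N = (0, 0), V = (1, 0), C = (0, 1) — the answer is frame-independent, so this choice is without loss of generality.
1. L is the centroid of triangle CNV ⇒ L = (1/3, 1/3)
2. K lies on line CL with CK:KL = 1:5 ⇒ K = (1/18, 8/9)
line KL meets NV at M = (1/2, 0)
L = K + t·(M−K) with t = 5/8, so KL:LM = 5/8:3/8

KL:LM = 5/3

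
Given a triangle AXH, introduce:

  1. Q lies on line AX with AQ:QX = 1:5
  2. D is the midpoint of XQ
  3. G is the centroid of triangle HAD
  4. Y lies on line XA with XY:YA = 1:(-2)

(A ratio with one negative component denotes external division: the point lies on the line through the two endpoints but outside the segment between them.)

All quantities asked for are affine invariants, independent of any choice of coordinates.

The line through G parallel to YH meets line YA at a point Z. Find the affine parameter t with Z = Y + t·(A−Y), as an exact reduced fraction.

t = 41/72

Choose coordinates A = (0, 0), X = (1, 0), H = (0, 1).
1. Q lies on line AX with AQ:QX = 1:5 ⇒ Q = (1/6, 0)
2. D is the midpoint of XQ ⇒ D = (7/12, 0)
3. G is the centroid of triangle HAD ⇒ G = (7/36, 1/3)
4. Y lies on line XA with XY:YA = 1:(-2) ⇒ Y = (2, 0)
through G parallel to YH: direction (-2, 1); meets YA at Z = (31/36, 0)
Z = Y + t·(A−Y) with t = 41/72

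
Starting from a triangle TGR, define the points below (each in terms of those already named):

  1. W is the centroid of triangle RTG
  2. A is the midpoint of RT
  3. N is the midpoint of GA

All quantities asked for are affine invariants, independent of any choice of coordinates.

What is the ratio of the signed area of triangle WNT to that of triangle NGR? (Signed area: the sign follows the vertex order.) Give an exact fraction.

Choose coordinates T = (0, 0), G = (1, 0), R = (0, 1).
1. W is the centroid of triangle RTG ⇒ W = (1/3, 1/3)
2. A is the midpoint of RT ⇒ A = (0, 1/2)
3. N is the midpoint of GA ⇒ N = (1/2, 1/4)
2·[WNT] = -1/12, 2·[NGR] = 1/4
[WNT]:[NGR] = -1/12:1/4 = -1/3

[WNT]:[NGR] = -1/3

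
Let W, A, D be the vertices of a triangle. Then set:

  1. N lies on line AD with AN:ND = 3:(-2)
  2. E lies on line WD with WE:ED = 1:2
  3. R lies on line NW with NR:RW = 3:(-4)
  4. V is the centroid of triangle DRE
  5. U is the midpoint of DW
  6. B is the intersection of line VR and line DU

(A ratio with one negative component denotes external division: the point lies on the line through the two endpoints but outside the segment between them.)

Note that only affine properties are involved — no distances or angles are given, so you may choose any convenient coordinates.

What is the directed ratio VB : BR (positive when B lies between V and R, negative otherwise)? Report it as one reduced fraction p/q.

Choose coordinates W = (0, 0), A = (1, 0), D = (0, 1).
1. N lies on line AD with AN:ND = 3:(-2) ⇒ N = (-2, 3)
2. E lies on line WD with WE:ED = 1:2 ⇒ E = (0, 1/3)
3. R lies on line NW with NR:RW = 3:(-4) ⇒ R = (-8, 12)
4. V is the centroid of triangle DRE ⇒ V = (-8/3, 40/9)
5. U is the midpoint of DW ⇒ U = (0, 1/2)
6. B is the intersection of line VR and line DU ⇒ B = (0, 2/3)
B = V + t·(R−V) with t = -1/2, so VB:BR = t:(1−t) = -1/2:3/2

VB:BR = -1/3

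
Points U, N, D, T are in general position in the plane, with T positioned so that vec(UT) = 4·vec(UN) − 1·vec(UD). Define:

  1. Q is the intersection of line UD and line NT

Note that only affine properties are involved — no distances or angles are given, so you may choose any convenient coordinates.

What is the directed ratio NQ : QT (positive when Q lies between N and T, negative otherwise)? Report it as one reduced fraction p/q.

Set U = (0, 0), N = (1, 0), D = (0, 1), T = (4, -1); any affine frame gives the same invariant.
1. Q is the intersection of line UD and line NT ⇒ Q = (0, 1/3)
Q = N + t·(T−N) with t = -1/3, so NQ:QT = t:(1−t) = -1/3:4/3

NQ:QT = -1/4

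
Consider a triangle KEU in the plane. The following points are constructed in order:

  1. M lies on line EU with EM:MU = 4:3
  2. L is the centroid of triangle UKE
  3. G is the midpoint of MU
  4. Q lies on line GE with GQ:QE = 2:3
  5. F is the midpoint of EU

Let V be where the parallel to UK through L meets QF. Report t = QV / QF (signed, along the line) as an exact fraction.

t = 41/6

Choose coordinates K = (0, 0), E = (1, 0), U = (0, 1).
1. M lies on line EU with EM:MU = 4:3 ⇒ M = (3/7, 4/7)
2. L is the centroid of triangle UKE ⇒ L = (1/3, 1/3)
3. G is the midpoint of MU ⇒ G = (3/14, 11/14)
4. Q lies on line GE with GQ:QE = 2:3 ⇒ Q = (37/70, 33/70)
5. F is the midpoint of EU ⇒ F = (1/2, 1/2)
through L parallel to UK: direction (0, -1); meets QF at V = (1/3, 2/3)
V = Q + t·(F−Q) with t = 41/6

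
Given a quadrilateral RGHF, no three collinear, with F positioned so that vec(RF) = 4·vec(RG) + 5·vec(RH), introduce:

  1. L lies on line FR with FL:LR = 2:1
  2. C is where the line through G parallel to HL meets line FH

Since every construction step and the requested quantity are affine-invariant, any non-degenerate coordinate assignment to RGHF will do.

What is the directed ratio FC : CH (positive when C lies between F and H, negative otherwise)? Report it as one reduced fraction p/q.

Assign R = (0, 0), G = (1, 0), H = (0, 1), F = (4, 5) — the answer is frame-independent, so this choice is without loss of generality.
1. L lies on line FR with FL:LR = 2:1 ⇒ L = (4/3, 5/3)
2. C is where the line through G parallel to HL meets line FH ⇒ C = (-3, -2)
C = F + t·(H−F) with t = 7/4, so FC:CH = t:(1−t) = 7/4:-3/4

FC:CH = -7/3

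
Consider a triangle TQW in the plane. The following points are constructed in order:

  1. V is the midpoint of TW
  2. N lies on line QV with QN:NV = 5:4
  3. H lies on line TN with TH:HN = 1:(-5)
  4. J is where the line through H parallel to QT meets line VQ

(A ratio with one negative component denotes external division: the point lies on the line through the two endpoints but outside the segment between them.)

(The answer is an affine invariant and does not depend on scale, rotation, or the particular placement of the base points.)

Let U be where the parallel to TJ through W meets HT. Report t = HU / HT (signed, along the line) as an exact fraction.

t = 353/25

Set T = (0, 0), Q = (1, 0), W = (0, 1); any affine frame gives the same invariant.
1. V is the midpoint of TW ⇒ V = (0, 1/2)
2. N lies on line QV with QN:NV = 5:4 ⇒ N = (4/9, 5/18)
3. H lies on line TN with TH:HN = 1:(-5) ⇒ H = (-1/9, -5/72)
4. J is where the line through H parallel to QT meets line VQ ⇒ J = (41/36, -5/72)
through W parallel to TJ: direction (41/36, -5/72); meets HT at U = (328/225, 41/45)
U = H + t·(T−H) with t = 353/25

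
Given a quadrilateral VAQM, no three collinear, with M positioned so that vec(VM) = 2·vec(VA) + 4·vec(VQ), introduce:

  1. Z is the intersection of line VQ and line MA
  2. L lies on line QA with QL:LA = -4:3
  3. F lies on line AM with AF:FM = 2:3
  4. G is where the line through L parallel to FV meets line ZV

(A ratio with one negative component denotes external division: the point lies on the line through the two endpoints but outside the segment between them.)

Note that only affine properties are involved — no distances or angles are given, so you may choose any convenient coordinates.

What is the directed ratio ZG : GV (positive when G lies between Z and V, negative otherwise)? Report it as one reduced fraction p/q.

Choose coordinates V = (0, 0), A = (1, 0), Q = (0, 1), M = (2, 4).
1. Z is the intersection of line VQ and line MA ⇒ Z = (0, -4)
2. L lies on line QA with QL:LA = -4:3 ⇒ L = (4, -3)
3. F lies on line AM with AF:FM = 2:3 ⇒ F = (7/5, 8/5)
4. G is where the line through L parallel to FV meets line ZV ⇒ G = (0, -53/7)
G = Z + t·(V−Z) with t = -25/28, so ZG:GV = t:(1−t) = -25/28:53/28

ZG:GV = -25/53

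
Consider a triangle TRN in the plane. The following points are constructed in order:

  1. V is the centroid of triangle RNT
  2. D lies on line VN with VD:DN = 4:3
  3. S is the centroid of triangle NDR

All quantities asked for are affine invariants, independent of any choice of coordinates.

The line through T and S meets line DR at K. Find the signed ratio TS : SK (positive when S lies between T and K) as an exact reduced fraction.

TS:SK = -16

Work in coordinates with T = (0, 0), R = (1, 0), N = (0, 1).
1. V is the centroid of triangle RNT ⇒ V = (1/3, 1/3)
2. D lies on line VN with VD:DN = 4:3 ⇒ D = (1/7, 5/7)
3. S is the centroid of triangle NDR ⇒ S = (8/21, 4/7)
line TS meets DR at K = (5/14, 15/28)
S = T + t·(K−T) with t = 16/15, so TS:SK = 16/15:-1/15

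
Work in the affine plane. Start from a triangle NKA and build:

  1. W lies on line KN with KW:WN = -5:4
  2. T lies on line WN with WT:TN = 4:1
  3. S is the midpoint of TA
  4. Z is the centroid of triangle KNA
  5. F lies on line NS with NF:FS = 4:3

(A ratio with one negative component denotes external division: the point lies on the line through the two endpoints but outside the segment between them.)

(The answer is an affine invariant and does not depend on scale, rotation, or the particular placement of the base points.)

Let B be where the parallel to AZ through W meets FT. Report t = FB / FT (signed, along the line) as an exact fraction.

t = 137/25

Work in coordinates with N = (0, 0), K = (1, 0), A = (0, 1).
1. W lies on line KN with KW:WN = -5:4 ⇒ W = (-4, 0)
2. T lies on line WN with WT:TN = 4:1 ⇒ T = (-4/5, 0)
3. S is the midpoint of TA ⇒ S = (-2/5, 1/2)
4. Z is the centroid of triangle KNA ⇒ Z = (1/3, 1/3)
5. F lies on line NS with NF:FS = 4:3 ⇒ F = (-8/35, 2/7)
through W parallel to AZ: direction (1/3, -2/3); meets FT at B = (-84/25, -32/25)
B = F + t·(T−F) with t = 137/25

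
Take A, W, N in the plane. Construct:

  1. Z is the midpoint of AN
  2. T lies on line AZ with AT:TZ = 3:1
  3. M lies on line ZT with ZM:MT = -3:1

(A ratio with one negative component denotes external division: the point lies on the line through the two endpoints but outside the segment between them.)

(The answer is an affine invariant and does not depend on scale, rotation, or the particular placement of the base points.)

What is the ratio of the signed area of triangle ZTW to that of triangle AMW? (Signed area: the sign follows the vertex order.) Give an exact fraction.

[ZTW]:[AMW] = -2/5

Set A = (0, 0), W = (1, 0), N = (0, 1); any affine frame gives the same invariant.
1. Z is the midpoint of AN ⇒ Z = (0, 1/2)
2. T lies on line AZ with AT:TZ = 3:1 ⇒ T = (0, 3/8)
3. M lies on line ZT with ZM:MT = -3:1 ⇒ M = (0, 5/16)
2·[ZTW] = 1/8, 2·[AMW] = -5/16
[ZTW]:[AMW] = 1/8:-5/16 = -2/5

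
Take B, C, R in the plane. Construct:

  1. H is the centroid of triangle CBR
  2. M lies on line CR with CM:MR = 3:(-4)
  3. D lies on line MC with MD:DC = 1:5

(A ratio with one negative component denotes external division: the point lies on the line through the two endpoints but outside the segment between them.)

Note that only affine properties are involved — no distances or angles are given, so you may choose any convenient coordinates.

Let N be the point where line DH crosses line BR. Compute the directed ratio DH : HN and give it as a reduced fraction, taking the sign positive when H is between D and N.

DH:HN = 19/2

Assign B = (0, 0), C = (1, 0), R = (0, 1) — the answer is frame-independent, so this choice is without loss of generality.
1. H is the centroid of triangle CBR ⇒ H = (1/3, 1/3)
2. M lies on line CR with CM:MR = 3:(-4) ⇒ M = (4, -3)
3. D lies on line MC with MD:DC = 1:5 ⇒ D = (7/2, -5/2)
line DH meets BR at N = (0, 12/19)
H = D + t·(N−D) with t = 19/21, so DH:HN = 19/21:2/21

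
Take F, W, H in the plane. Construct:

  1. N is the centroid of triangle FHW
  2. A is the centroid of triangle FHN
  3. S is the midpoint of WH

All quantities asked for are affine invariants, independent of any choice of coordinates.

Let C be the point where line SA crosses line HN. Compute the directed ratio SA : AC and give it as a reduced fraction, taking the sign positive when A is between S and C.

Choose coordinates F = (0, 0), W = (1, 0), H = (0, 1).
1. N is the centroid of triangle FHW ⇒ N = (1/3, 1/3)
2. A is the centroid of triangle FHN ⇒ A = (1/9, 4/9)
3. S is the midpoint of WH ⇒ S = (1/2, 1/2)
line SA meets HN at C = (4/15, 7/15)
A = S + t·(C−S) with t = 5/3, so SA:AC = 5/3:-2/3

SA:AC = -5/2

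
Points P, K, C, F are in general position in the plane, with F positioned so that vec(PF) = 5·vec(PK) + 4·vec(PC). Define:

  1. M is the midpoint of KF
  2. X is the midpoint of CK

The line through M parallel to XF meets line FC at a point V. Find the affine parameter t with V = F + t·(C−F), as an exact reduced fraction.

Set P = (0, 0), K = (1, 0), C = (0, 1), F = (5, 4); any affine frame gives the same invariant.
1. M is the midpoint of KF ⇒ M = (3, 2)
2. X is the midpoint of CK ⇒ X = (1/2, 1/2)
through M parallel to XF: direction (9/2, 7/2); meets FC at V = (15/2, 11/2)
V = F + t·(C−F) with t = -1/2

t = -1/2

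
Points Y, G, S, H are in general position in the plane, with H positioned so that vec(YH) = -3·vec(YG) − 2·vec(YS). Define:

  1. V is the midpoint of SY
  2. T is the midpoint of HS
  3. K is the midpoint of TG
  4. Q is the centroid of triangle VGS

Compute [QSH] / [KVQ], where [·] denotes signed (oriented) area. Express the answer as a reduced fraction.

Choose coordinates Y = (0, 0), G = (1, 0), S = (0, 1), H = (-3, -2).
1. V is the midpoint of SY ⇒ V = (0, 1/2)
2. T is the midpoint of HS ⇒ T = (-3/2, -1/2)
3. K is the midpoint of TG ⇒ K = (-1/4, -1/4)
4. Q is the centroid of triangle VGS ⇒ Q = (1/3, 1/2)
2·[QSH] = 5/2, 2·[KVQ] = -1/4
[QSH]:[KVQ] = 5/2:-1/4 = -10

[QSH]:[KVQ] = -10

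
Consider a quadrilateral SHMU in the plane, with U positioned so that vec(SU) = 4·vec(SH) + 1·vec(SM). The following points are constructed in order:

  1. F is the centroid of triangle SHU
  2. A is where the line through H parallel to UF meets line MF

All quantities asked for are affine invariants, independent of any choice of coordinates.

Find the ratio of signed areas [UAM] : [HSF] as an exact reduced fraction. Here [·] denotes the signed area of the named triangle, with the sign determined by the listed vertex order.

[UAM]:[HSF] = 9

Choose coordinates S = (0, 0), H = (1, 0), M = (0, 1), U = (4, 1).
1. F is the centroid of triangle SHU ⇒ F = (5/3, 1/3)
2. A is where the line through H parallel to UF meets line MF ⇒ A = (15/8, 1/4)
2·[UAM] = -3, 2·[HSF] = -1/3
[UAM]:[HSF] = -3:-1/3 = 9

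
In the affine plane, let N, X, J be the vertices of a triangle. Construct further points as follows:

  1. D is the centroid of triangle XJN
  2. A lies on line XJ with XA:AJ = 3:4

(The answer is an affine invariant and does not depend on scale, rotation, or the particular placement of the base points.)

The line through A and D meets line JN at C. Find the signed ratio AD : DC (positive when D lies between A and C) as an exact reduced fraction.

AD:DC = 5/7

Work in coordinates with N = (0, 0), X = (1, 0), J = (0, 1).
1. D is the centroid of triangle XJN ⇒ D = (1/3, 1/3)
2. A lies on line XJ with XA:AJ = 3:4 ⇒ A = (4/7, 3/7)
line AD meets JN at C = (0, 1/5)
D = A + t·(C−A) with t = 5/12, so AD:DC = 5/12:7/12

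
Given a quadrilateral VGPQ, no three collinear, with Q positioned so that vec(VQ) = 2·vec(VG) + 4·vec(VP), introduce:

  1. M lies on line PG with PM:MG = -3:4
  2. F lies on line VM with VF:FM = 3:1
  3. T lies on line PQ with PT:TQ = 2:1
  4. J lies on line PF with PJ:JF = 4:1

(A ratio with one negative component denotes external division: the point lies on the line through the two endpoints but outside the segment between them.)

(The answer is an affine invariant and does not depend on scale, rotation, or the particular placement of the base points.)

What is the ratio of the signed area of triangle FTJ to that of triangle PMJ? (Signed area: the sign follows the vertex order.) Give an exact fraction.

Assign V = (0, 0), G = (1, 0), P = (0, 1), Q = (2, 4) — the answer is frame-independent, so this choice is without loss of generality.
1. M lies on line PG with PM:MG = -3:4 ⇒ M = (-3, 4)
2. F lies on line VM with VF:FM = 3:1 ⇒ F = (-9/4, 3)
3. T lies on line PQ with PT:TQ = 2:1 ⇒ T = (4/3, 3)
4. J lies on line PF with PJ:JF = 4:1 ⇒ J = (-9/5, 13/5)
2·[FTJ] = -43/30, 2·[PMJ] = 3/5
[FTJ]:[PMJ] = -43/30:3/5 = -43/18

[FTJ]:[PMJ] = -43/18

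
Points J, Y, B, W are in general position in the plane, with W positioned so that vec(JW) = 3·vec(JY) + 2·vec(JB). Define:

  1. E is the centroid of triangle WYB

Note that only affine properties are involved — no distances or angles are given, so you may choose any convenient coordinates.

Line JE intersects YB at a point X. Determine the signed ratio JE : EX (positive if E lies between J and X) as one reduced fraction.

Work in coordinates with J = (0, 0), Y = (1, 0), B = (0, 1), W = (3, 2).
1. E is the centroid of triangle WYB ⇒ E = (4/3, 1)
line JE meets YB at X = (4/7, 3/7)
E = J + t·(X−J) with t = 7/3, so JE:EX = 7/3:-4/3

JE:EX = -7/4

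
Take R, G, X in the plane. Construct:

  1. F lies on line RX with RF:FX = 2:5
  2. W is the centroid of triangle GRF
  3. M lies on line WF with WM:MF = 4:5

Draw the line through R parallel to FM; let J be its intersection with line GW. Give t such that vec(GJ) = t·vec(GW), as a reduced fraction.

Set R = (0, 0), G = (1, 0), X = (0, 1); any affine frame gives the same invariant.
1. F lies on line RX with RF:FX = 2:5 ⇒ F = (0, 2/7)
2. W is the centroid of triangle GRF ⇒ W = (1/3, 2/21)
3. M lies on line WF with WM:MF = 4:5 ⇒ M = (5/27, 34/189)
through R parallel to FM: direction (5/27, -20/189); meets GW at J = (-1/3, 4/21)
J = G + t·(W−G) with t = 2

t = 2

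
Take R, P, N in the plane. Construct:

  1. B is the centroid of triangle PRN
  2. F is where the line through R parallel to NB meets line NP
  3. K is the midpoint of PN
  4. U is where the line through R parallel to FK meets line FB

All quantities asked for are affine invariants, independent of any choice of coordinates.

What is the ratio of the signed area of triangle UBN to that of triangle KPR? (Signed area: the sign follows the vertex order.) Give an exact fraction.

Work in coordinates with R = (0, 0), P = (1, 0), N = (0, 1).
1. B is the centroid of triangle PRN ⇒ B = (1/3, 1/3)
2. F is where the line through R parallel to NB meets line NP ⇒ F = (-1, 2)
3. K is the midpoint of PN ⇒ K = (1/2, 1/2)
4. U is where the line through R parallel to FK meets line FB ⇒ U = (3, -3)
2·[UBN] = -2/3, 2·[KPR] = -1/2
[UBN]:[KPR] = -2/3:-1/2 = 4/3

[UBN]:[KPR] = 4/3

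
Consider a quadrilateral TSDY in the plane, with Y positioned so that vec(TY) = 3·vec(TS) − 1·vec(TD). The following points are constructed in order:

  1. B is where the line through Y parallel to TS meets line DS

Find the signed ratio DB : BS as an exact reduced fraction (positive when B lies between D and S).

Work in coordinates with T = (0, 0), S = (1, 0), D = (0, 1), Y = (3, -1).
1. B is where the line through Y parallel to TS meets line DS ⇒ B = (2, -1)
B = D + t·(S−D) with t = 2, so DB:BS = t:(1−t) = 2:-1

DB:BS = -2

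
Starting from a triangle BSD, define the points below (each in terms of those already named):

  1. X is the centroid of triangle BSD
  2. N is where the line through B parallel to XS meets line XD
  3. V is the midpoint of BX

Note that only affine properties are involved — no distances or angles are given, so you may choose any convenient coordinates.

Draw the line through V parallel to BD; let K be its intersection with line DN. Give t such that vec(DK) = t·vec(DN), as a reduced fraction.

Set B = (0, 0), S = (1, 0), D = (0, 1); any affine frame gives the same invariant.
1. X is the centroid of triangle BSD ⇒ X = (1/3, 1/3)
2. N is where the line through B parallel to XS meets line XD ⇒ N = (2/3, -1/3)
3. V is the midpoint of BX ⇒ V = (1/6, 1/6)
through V parallel to BD: direction (0, 1); meets DN at K = (1/6, 2/3)
K = D + t·(N−D) with t = 1/4

t = 1/4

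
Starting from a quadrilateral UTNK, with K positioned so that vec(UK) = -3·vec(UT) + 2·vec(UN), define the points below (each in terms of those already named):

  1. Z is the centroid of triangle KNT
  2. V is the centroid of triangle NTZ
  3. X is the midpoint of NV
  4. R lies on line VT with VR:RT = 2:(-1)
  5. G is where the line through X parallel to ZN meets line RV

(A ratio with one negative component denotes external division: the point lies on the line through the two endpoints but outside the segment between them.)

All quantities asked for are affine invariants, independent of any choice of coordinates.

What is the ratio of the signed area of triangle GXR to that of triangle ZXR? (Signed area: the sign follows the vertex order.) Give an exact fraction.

Set U = (0, 0), T = (1, 0), N = (0, 1), K = (-3, 2); any affine frame gives the same invariant.
1. Z is the centroid of triangle KNT ⇒ Z = (-2/3, 1)
2. V is the centroid of triangle NTZ ⇒ V = (1/9, 2/3)
3. X is the midpoint of NV ⇒ X = (1/18, 5/6)
4. R lies on line VT with VR:RT = 2:(-1) ⇒ R = (17/9, -2/3)
5. G is where the line through X parallel to ZN meets line RV ⇒ G = (-1/9, 5/6)
2·[GXR] = -1/4, 2·[ZXR] = -7/9
[GXR]:[ZXR] = -1/4:-7/9 = 9/28

[GXR]:[ZXR] = 9/28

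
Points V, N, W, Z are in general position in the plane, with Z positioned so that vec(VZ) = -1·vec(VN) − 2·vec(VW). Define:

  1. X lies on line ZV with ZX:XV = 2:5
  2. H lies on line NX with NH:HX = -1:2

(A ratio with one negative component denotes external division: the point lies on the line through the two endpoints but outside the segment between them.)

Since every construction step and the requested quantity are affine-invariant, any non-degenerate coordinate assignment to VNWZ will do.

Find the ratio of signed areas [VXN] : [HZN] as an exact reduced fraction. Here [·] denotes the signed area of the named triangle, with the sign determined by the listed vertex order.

[VXN]:[HZN] = -5/2

Work in coordinates with V = (0, 0), N = (1, 0), W = (0, 1), Z = (-1, -2).
1. X lies on line ZV with ZX:XV = 2:5 ⇒ X = (-5/7, -10/7)
2. H lies on line NX with NH:HX = -1:2 ⇒ H = (19/7, 10/7)
2·[VXN] = 10/7, 2·[HZN] = -4/7
[VXN]:[HZN] = 10/7:-4/7 = -5/2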